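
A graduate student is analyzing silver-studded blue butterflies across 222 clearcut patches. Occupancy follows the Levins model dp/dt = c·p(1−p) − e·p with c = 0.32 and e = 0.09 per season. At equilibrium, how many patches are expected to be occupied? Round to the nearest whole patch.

160

p* = 1 − e/c = 1 − 0.09/0.32 = 0.7188.
Expected occupied patches = N × p* = 222 × 0.7188 = 159.56 ≈ 160.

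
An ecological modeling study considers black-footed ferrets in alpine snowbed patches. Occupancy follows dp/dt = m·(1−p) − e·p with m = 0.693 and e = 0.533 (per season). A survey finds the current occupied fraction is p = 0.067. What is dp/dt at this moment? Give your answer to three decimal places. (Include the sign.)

Colonization term: m·(1−p) = 0.693×0.9330 = 0.64657.
Extinction term: e·p = 0.03571.
dp/dt = 0.64657 − 0.03571 = 0.61086.

0.611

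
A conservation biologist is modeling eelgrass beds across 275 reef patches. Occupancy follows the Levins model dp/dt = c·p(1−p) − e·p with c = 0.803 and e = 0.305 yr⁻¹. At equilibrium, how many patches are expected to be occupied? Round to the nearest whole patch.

p* = 1 − e/c = 1 − 0.305/0.803 = 0.6202.
Expected occupied patches = N × p* = 275 × 0.6202 = 170.55 ≈ 171.

171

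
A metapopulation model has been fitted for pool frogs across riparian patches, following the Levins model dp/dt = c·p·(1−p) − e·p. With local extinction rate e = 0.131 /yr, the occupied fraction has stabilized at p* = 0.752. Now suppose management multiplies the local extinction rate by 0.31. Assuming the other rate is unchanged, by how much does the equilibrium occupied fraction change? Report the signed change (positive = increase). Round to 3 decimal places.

0.171

Balance c(1−p*) = e gives c = e/(1 − 0.75200) = 0.131/0.24800 = 0.52823.
New p* = 1 − e/c = 1 − 0.04061/0.52823 = 0.92312.
Δp* = 0.92312 − 0.75200 = +0.17112.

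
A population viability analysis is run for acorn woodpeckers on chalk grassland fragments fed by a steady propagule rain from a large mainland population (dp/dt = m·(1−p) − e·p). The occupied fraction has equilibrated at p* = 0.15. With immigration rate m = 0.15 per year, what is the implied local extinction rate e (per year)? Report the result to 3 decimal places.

At equilibrium m(1−p*) = e·p*, so e = m(1−p*)/p*.
e = 0.15 × 0.8500 / 0.15 = 0.8500.

0.850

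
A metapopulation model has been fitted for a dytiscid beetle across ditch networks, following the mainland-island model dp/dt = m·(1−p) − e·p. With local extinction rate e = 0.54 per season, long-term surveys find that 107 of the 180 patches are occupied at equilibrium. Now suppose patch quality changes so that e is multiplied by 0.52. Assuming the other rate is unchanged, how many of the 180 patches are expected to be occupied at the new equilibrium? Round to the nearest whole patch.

133

Observed p* = 107/180 = 0.59444.
Balance m(1−p*) = e·p* gives m = e·p*/(1−p*) = 0.54×0.59444/0.40556 = 0.79149.
New p* = m/(m+e) = 0.79149/(0.79149+0.28080) = 0.73813.
Expected occupied = 180 × 0.73813 = 132.86 ≈ 133.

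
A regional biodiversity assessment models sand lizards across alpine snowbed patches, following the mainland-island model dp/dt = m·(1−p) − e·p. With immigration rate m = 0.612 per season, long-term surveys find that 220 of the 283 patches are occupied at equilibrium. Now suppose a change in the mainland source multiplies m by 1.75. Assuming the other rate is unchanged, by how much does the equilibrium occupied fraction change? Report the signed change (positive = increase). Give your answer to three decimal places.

Observed p* = 220/283 = 0.77739.
Balance m(1−p*) = e·p* gives e = m(1−p*)/p* = 0.612×0.22261/0.77739 = 0.17525.
New p* = m/(m+e) = 1.07100/(1.07100+0.17525) = 0.85938.
Δp* = 0.85938 − 0.77739 = +0.08199.

0.082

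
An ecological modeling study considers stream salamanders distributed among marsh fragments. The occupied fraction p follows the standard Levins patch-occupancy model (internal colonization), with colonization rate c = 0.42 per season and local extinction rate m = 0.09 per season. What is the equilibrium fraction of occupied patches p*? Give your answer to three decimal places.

0.786

Setting dp/dt = 0 and dividing through by p* gives c·(1−p*) = m.
So p* = 1 − m/c = 1 − 0.09/0.42 = 1 − 0.2143 = 0.7857.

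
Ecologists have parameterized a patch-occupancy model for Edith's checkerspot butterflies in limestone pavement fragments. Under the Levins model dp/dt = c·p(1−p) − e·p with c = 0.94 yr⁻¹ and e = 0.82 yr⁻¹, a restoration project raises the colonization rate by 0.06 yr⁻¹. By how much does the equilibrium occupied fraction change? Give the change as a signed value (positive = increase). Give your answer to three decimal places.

Before: p* = 1 − 0.82/0.94 = 0.1277.
After the change, c = 1, e = 0.82, so p* = 1 − 0.82/1 = 0.1800.
Δp* = 0.1800 − 0.1277 = +0.0523.

0.052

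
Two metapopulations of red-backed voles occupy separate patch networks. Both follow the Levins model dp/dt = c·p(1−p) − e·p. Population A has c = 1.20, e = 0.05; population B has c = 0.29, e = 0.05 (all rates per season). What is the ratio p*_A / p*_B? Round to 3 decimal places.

1.158

A: p*_A = 1 − 0.05/1.20 = 0.9583.
B: p*_B = 1 − 0.05/0.29 = 0.8276.
p*_A / p*_B = 0.9583/0.8276 = 1.1580.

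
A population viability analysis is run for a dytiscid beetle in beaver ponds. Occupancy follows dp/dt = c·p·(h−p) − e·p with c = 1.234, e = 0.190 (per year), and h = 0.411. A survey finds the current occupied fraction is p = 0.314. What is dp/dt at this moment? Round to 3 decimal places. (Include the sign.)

-0.022

Colonization term: c·p·(h−p) = 1.234×0.314×0.0970 = 0.03759.
Extinction term: e·p = 0.05966.
dp/dt = 0.03759 − 0.05966 = -0.02207.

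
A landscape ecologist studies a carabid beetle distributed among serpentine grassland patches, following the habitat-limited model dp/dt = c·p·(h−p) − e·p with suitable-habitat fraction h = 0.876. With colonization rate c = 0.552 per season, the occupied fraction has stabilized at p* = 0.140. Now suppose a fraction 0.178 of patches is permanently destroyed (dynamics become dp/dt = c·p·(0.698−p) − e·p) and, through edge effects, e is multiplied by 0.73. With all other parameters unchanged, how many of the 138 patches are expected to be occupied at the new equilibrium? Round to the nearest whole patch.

22

Balance c(h−p*) = e gives e = 0.552×(0.876 − 0.14000) = 0.40627.
New p* = 0.698 − e/c = 0.698 − 0.29658/0.55200 = 0.16072.
Expected occupied = 138 × 0.16072 = 22.18 ≈ 22.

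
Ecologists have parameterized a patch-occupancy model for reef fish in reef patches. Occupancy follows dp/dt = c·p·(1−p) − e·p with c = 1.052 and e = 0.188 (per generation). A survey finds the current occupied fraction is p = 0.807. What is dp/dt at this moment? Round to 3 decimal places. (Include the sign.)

Colonization term: c·p·(1−p) = 1.052×0.807×0.1930 = 0.16385.
Extinction term: e·p = 0.15172.
dp/dt = 0.16385 − 0.15172 = 0.01213.

0.012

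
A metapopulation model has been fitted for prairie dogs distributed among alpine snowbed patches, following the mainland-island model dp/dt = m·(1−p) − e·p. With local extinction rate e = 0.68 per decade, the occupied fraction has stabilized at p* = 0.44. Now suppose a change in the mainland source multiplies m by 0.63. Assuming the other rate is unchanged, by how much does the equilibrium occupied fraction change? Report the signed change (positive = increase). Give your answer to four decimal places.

-0.1089

Balance m(1−p*) = e·p* gives m = e·p*/(1−p*) = 0.68×0.44000/0.56000 = 0.53429.
New p* = m/(m+e) = 0.33660/(0.33660+0.68000) = 0.33110.
Δp* = 0.33110 − 0.44000 = -0.10890.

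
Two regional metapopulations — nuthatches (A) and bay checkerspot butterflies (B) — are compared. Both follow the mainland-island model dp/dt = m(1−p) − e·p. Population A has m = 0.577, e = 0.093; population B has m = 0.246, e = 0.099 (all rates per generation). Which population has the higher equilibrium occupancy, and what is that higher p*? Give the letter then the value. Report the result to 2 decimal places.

A: p*_A = m/(m+e) = 0.577/0.6700 = 0.8612.
B: p*_B = 0.246/0.3450 = 0.7130.
A is higher at 0.8612.

A, 0.86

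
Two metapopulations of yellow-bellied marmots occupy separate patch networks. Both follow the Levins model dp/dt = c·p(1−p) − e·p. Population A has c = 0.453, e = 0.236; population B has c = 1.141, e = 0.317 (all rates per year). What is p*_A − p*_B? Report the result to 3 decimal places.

A: p*_A = 1 − 0.236/0.453 = 0.4790.
B: p*_B = 1 − 0.317/1.141 = 0.7222.
p*_A − p*_B = 0.4790 − 0.7222 = -0.2431.

-0.243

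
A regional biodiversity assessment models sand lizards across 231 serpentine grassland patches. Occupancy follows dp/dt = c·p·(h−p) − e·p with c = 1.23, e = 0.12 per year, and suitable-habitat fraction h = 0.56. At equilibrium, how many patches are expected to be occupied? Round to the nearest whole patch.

107

p* = h − e/c = 0.56 − 0.0976 = 0.4624.
Expected occupied patches = N × p* = 231 × 0.4624 = 106.82 ≈ 107.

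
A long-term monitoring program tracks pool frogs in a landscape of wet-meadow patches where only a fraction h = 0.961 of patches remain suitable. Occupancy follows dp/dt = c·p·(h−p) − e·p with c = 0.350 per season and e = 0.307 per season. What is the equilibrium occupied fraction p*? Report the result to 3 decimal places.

0.084

Setting dp/dt = 0 and dividing by p* gives c·(h−p*) = e.
So p* = h − e/c = 0.961 − 0.307/0.350 = 0.961 − 0.8771 = 0.0839.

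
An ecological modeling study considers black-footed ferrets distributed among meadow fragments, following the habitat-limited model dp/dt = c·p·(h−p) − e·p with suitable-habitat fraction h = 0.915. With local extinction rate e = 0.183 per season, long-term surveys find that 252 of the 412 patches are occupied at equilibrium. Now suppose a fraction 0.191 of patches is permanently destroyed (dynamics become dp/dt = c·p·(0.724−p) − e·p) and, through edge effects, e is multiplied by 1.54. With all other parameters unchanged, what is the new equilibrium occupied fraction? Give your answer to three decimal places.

0.257

Observed p* = 252/412 = 0.61165.
Balance c(h−p*) = e gives c = e/(0.915 − 0.61165) = 0.183/0.30335 = 0.60326.
New p* = 0.724 − e/c = 0.724 − 0.28182/0.60326 = 0.25684.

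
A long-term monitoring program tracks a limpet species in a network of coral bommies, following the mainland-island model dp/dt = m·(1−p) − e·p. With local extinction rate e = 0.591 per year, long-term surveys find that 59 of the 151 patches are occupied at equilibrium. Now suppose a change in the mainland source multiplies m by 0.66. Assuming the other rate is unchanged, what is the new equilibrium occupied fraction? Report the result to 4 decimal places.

0.2974

Observed p* = 59/151 = 0.39073.
Balance m(1−p*) = e·p* gives m = e·p*/(1−p*) = 0.591×0.39073/0.60927 = 0.37901.
New p* = m/(m+e) = 0.25015/(0.25015+0.59100) = 0.29739.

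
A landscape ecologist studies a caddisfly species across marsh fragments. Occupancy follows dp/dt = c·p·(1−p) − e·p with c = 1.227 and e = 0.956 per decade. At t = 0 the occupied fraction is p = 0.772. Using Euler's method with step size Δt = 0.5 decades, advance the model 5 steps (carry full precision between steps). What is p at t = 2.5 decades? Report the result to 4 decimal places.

Update rule: p ← p + [c·p·(1−p) − e·p]·Δt with Δt = 0.5.
p: 0.77200 → 0.51097  (Δp = -0.26103)
p: 0.51097 → 0.42003  (Δp = -0.09094)
p: 0.42003 → 0.36871  (Δp = -0.05132)
p: 0.36871 → 0.33526  (Δp = -0.03344)
p: 0.33526 → 0.31173  (Δp = -0.02353)

0.3117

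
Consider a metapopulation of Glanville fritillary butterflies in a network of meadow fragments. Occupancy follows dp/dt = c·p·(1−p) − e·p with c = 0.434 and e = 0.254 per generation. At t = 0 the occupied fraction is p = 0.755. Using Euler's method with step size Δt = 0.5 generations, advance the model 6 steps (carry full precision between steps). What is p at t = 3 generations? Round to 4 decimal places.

0.5514

Update rule: p ← p + [c·p·(1−p) − e·p]·Δt with Δt = 0.5.
step 1: Δp = -0.05575, p = 0.69925
step 2: Δp = -0.04317, p = 0.65608
step 3: Δp = -0.03436, p = 0.62172
step 4: Δp = -0.02792, p = 0.59380
step 5: Δp = -0.02307, p = 0.57073
step 6: Δp = -0.01932, p = 0.55141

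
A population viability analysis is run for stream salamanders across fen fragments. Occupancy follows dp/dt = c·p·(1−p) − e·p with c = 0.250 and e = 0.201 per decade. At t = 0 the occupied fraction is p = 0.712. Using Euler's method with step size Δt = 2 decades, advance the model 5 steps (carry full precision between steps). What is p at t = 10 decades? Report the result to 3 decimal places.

Update rule: p ← p + [c·p·(1−p) − e·p]·Δt with Δt = 2.
t = 2: p = 0.71200 + (-0.18370) = 0.52830
t = 4: p = 0.52830 + (-0.08778) = 0.44053
t = 6: p = 0.44053 + (-0.05386) = 0.38667
t = 8: p = 0.38667 + (-0.03686) = 0.34980
t = 10: p = 0.34980 + (-0.02690) = 0.32290

0.323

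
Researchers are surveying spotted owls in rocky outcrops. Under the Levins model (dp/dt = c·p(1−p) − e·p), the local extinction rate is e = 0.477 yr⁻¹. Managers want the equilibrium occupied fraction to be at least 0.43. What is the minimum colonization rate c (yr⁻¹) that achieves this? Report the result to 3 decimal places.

p* = 1 − e/c ≥ 0.43 requires e/c ≤ 0.5700, i.e. c ≥ e/0.5700.
c_min = 0.477/0.5700 = 0.8368.

0.837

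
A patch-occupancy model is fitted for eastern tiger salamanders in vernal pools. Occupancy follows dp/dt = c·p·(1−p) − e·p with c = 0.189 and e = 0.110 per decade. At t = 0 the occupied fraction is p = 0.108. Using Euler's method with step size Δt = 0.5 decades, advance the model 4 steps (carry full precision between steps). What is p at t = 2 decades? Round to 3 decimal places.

0.121

Update rule: p ← p + [c·p·(1−p) − e·p]·Δt with Δt = 0.5.
  1  |  dp/dt·Δt = +0.003164  |  p_1 = 0.111164
  2  |  dp/dt·Δt = +0.003223  |  p_2 = 0.114387
  3  |  dp/dt·Δt = +0.003282  |  p_3 = 0.117669
  4  |  dp/dt·Δt = +0.003339  |  p_4 = 0.121008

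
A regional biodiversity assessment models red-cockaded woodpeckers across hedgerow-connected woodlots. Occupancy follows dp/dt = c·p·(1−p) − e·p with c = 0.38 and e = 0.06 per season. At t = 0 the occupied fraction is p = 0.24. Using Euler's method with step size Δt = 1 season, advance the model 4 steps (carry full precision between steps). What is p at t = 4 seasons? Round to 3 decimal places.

Update rule: p ← p + [c·p·(1−p) − e·p]·Δt with Δt = 1.
t = 1: p = 0.24000 + (+0.05491) = 0.29491
t = 2: p = 0.29491 + (+0.06132) = 0.35623
t = 3: p = 0.35623 + (+0.06577) = 0.42201
t = 4: p = 0.42201 + (+0.06737) = 0.48937

0.489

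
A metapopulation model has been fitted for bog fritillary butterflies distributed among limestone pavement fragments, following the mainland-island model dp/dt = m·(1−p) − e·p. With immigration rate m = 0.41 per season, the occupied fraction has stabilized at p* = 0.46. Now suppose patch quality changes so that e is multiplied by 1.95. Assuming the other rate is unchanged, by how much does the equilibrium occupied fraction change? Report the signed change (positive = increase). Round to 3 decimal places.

Balance m(1−p*) = e·p* gives e = m(1−p*)/p* = 0.41×0.54000/0.46000 = 0.48130.
New p* = m/(m+e) = 0.41000/(0.41000+0.93854) = 0.30403.
Δp* = 0.30403 − 0.46000 = -0.15597.

-0.156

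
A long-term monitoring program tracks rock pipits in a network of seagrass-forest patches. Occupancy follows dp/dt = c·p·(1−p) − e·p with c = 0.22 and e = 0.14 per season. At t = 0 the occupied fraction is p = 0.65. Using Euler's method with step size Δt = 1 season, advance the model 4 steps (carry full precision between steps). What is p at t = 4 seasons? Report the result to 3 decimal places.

Update rule: p ← p + [c·p·(1−p) − e·p]·Δt with Δt = 1.
p: 0.65000 → 0.60905  (Δp = -0.04095)
p: 0.60905 → 0.57617  (Δp = -0.03288)
p: 0.57617 → 0.54923  (Δp = -0.02694)
p: 0.54923 → 0.52680  (Δp = -0.02242)

0.527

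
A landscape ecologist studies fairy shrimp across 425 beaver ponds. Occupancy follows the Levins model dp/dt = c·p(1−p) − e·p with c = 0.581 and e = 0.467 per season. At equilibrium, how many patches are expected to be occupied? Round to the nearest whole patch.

83

p* = 1 − e/c = 1 − 0.467/0.581 = 0.1962.
Expected occupied patches = N × p* = 425 × 0.1962 = 83.39 ≈ 83.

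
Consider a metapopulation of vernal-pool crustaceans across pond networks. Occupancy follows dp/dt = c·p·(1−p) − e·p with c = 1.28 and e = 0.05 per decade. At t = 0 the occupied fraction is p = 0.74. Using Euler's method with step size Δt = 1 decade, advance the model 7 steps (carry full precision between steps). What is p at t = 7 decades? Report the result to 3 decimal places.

0.961

Update rule: p ← p + [c·p·(1−p) − e·p]·Δt with Δt = 1.
step 1: Δp = +0.20927, p = 0.94927
step 2: Δp = +0.01417, p = 0.96345
step 3: Δp = -0.00309, p = 0.96035
step 4: Δp = +0.00072, p = 0.96107
step 5: Δp = -0.00017, p = 0.96091
step 6: Δp = +0.00004, p = 0.96094
step 7: Δp = -0.00001, p = 0.96094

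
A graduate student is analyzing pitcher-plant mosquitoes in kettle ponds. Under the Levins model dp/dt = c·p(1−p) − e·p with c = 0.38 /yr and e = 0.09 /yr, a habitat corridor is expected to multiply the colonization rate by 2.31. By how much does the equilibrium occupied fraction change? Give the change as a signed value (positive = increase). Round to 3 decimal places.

Before: p* = 1 − 0.09/0.38 = 0.7632.
After the change, c = 0.8778, e = 0.09, so p* = 1 − 0.09/0.8778 = 0.8975.
Δp* = 0.8975 − 0.7632 = +0.1343.

0.134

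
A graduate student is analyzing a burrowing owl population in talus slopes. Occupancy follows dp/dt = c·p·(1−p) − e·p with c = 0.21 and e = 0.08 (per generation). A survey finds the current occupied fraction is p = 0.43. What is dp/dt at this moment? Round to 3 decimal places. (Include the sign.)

0.017

Colonization term: c·p·(1−p) = 0.21×0.43×0.5700 = 0.05147.
Extinction term: e·p = 0.03440.
dp/dt = 0.05147 − 0.03440 = 0.01707.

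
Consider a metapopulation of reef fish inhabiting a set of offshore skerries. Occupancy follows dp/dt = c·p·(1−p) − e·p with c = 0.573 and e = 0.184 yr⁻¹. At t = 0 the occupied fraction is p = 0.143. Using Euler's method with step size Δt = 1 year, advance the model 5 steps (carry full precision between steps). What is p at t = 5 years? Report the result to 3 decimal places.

0.431

Update rule: p ← p + [c·p·(1−p) − e·p]·Δt with Δt = 1.
step 1: Δp = +0.04391, p = 0.18691
step 2: Δp = +0.05269, p = 0.23960
step 3: Δp = +0.06031, p = 0.29991
step 4: Δp = +0.06513, p = 0.36504
step 5: Δp = +0.06565, p = 0.43068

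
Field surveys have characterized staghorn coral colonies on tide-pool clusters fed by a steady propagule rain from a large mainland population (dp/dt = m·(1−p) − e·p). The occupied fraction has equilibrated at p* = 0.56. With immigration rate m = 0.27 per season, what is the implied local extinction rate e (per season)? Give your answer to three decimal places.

At equilibrium m(1−p*) = e·p*, so e = m(1−p*)/p*.
e = 0.27 × 0.4400 / 0.56 = 0.2121.

0.212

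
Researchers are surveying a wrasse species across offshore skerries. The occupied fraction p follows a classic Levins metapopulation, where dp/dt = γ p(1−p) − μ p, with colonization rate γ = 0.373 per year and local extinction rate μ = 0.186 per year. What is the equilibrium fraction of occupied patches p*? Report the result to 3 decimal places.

0.501

At equilibrium, colonization balances extinction: γ·p*·(1−p*) = μ·p*.
So p* = 1 − μ/γ = 1 − 0.186/0.373 = 1 − 0.4987 = 0.5013.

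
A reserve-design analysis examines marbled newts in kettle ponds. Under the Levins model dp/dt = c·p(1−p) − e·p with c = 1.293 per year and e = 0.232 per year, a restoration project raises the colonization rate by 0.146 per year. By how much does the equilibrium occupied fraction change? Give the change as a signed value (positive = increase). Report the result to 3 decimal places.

Before: p* = 1 − 0.232/1.293 = 0.8206.
After the change, c = 1.439, e = 0.232, so p* = 1 − 0.232/1.439 = 0.8388.
Δp* = 0.8388 − 0.8206 = +0.0182.

0.018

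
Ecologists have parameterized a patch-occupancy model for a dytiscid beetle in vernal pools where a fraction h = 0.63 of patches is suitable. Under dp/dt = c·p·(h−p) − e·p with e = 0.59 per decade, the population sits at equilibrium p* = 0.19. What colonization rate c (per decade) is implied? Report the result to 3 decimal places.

1.341

At equilibrium c(h−p*) = e, so c = e/(h−p*).
c = 0.59/(0.63 − 0.19) = 0.59/0.4400 = 1.3409.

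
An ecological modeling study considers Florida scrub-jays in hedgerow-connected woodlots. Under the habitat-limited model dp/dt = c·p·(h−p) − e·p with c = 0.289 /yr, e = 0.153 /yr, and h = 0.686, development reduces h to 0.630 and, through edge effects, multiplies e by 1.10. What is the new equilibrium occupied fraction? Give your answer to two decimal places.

0.05

Before: p* = h − e/c = 0.686 − 0.153/0.289 = 0.686 − 0.5294 = 0.1566.
After: c = 0.289, e = 0.1683, h = 0.630; p* = 0.630 − 0.1683/0.289 = 0.0476.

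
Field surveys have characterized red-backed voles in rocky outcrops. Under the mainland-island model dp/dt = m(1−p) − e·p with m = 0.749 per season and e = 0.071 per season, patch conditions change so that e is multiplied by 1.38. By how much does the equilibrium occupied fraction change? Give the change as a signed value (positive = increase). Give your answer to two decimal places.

-0.03

Before: p* = 0.749/(0.749+0.071) = 0.9134.
After: m = 0.749, e = 0.09798; p* = 0.749/0.8470 = 0.8843.
Δp* = 0.8843 − 0.9134 = -0.0291.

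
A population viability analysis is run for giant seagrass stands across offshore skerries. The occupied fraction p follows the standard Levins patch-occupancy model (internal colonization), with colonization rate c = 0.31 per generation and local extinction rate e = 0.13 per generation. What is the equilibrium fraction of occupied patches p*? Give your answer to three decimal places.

Setting dp/dt = 0 and dividing through by p* gives c·(1−p*) = e.
So p* = 1 − e/c = 1 − 0.13/0.31 = 1 − 0.4194 = 0.5806.

0.581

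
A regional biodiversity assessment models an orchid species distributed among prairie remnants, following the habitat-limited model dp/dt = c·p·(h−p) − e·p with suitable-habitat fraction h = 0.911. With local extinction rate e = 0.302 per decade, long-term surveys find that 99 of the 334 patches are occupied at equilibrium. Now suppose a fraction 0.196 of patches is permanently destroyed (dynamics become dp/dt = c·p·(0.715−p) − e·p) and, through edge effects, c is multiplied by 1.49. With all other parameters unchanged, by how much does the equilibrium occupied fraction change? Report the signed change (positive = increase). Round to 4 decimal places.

Observed p* = 99/334 = 0.29641.
Balance c(h−p*) = e gives c = e/(0.911 − 0.29641) = 0.302/0.61459 = 0.49138.
New p* = 0.715 − e/c = 0.715 − 0.30200/0.73216 = 0.30252.
Δp* = 0.30252 − 0.29641 = +0.00611.

0.0061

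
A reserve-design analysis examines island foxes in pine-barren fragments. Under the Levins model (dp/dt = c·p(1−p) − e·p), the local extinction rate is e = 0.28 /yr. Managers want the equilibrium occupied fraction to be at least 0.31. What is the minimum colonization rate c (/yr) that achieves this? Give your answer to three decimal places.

p* = 1 − e/c ≥ 0.31 requires e/c ≤ 0.6900, i.e. c ≥ e/0.6900.
c_min = 0.28/0.6900 = 0.4058.

0.406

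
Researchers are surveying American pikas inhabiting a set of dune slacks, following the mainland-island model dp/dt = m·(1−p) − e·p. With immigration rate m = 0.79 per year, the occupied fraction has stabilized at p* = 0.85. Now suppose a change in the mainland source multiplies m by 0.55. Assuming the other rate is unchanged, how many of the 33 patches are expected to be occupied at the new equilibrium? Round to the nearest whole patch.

Balance m(1−p*) = e·p* gives e = m(1−p*)/p* = 0.79×0.15000/0.85000 = 0.13941.
New p* = m/(m+e) = 0.43450/(0.43450+0.13941) = 0.75709.
Expected occupied = 33 × 0.75709 = 24.98 ≈ 25.

25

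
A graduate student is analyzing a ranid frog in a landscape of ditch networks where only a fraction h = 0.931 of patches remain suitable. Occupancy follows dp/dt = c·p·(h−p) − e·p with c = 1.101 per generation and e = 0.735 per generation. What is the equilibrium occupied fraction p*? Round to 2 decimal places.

Setting dp/dt = 0 and dividing by p* gives c·(h−p*) = e.
So p* = h − e/c = 0.931 − 0.735/1.101 = 0.931 − 0.6676 = 0.2634.

0.26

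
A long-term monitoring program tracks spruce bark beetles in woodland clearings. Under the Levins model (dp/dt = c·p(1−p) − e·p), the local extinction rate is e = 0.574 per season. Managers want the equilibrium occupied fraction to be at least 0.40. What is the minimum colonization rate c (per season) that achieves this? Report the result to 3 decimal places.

p* = 1 − e/c ≥ 0.40 requires e/c ≤ 0.6000, i.e. c ≥ e/0.6000.
c_min = 0.574/0.6000 = 0.9567.

0.957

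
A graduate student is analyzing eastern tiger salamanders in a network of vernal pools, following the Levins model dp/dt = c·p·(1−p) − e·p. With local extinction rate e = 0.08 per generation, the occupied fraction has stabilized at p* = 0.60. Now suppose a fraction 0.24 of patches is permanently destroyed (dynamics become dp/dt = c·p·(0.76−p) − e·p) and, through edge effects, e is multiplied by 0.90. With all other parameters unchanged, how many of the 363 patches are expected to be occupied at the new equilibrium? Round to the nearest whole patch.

145

Balance c(1−p*) = e gives c = e/(1 − 0.60000) = 0.08/0.40000 = 0.20000.
New p* = 0.76 − e/c = 0.76 − 0.07200/0.20000 = 0.40000.
Expected occupied = 363 × 0.40000 = 145.20 ≈ 145.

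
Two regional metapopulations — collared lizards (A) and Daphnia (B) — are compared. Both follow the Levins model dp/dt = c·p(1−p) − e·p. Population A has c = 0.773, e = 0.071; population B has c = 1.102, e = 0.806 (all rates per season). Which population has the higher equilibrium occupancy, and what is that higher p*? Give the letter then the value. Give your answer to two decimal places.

A, 0.91

A: p*_A = 1 − 0.071/0.773 = 0.9082.
B: p*_B = 1 − 0.806/1.102 = 0.2686.
A is higher at 0.9082.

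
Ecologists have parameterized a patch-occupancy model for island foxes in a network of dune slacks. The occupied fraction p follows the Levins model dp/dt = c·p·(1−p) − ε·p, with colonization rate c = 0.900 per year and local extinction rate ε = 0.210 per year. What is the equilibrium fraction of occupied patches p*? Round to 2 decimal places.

0.77

Setting dp/dt = 0 and dividing through by p* gives c·(1−p*) = ε.
So p* = 1 − ε/c = 1 − 0.210/0.900 = 1 − 0.2333 = 0.7667.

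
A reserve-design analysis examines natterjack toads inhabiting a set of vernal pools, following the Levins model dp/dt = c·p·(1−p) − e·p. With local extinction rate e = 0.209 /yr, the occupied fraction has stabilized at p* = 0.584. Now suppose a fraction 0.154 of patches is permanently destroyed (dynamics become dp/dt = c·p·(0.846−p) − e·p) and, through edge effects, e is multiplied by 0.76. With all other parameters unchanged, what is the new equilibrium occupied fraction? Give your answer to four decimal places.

0.5298

Balance c(1−p*) = e gives c = e/(1 − 0.58400) = 0.209/0.41600 = 0.50240.
New p* = 0.846 − e/c = 0.846 − 0.15884/0.50240 = 0.52984.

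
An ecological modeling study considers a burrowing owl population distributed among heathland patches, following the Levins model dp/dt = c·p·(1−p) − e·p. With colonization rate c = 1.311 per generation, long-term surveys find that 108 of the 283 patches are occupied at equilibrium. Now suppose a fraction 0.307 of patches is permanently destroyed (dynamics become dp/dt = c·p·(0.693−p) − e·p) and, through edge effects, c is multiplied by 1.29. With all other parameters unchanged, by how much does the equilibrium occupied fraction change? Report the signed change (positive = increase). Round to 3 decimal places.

-0.168

Observed p* = 108/283 = 0.38163.
Balance c(1−p*) = e gives e = 1.311×(1 − 0.38163) = 0.81068.
New p* = 0.693 − e/c = 0.693 − 0.81068/1.69119 = 0.21365.
Δp* = 0.21365 − 0.38163 = -0.16798.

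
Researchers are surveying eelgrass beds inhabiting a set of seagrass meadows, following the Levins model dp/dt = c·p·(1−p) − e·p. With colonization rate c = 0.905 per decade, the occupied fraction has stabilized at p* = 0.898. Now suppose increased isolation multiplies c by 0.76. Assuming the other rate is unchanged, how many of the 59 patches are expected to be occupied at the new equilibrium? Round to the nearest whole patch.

Balance c(1−p*) = e gives e = 0.905×(1 − 0.89800) = 0.09231.
New p* = 1 − e/c = 1 − 0.09231/0.68780 = 0.86579.
Expected occupied = 59 × 0.86579 = 51.08 ≈ 51.

51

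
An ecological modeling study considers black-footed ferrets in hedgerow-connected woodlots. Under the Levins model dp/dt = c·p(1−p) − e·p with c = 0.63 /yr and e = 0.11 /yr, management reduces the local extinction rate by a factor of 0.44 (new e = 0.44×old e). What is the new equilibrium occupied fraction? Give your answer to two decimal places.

0.92

Before: p* = 1 − 0.11/0.63 = 0.8254.
After the change, c = 0.63, e = 0.0484, so p* = 1 − 0.0484/0.63 = 0.9232.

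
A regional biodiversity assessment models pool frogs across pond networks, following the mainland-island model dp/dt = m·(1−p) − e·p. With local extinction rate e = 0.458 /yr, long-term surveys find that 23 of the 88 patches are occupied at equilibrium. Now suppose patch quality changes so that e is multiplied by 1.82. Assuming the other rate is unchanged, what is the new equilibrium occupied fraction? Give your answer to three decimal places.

0.163

Observed p* = 23/88 = 0.26136.
Balance m(1−p*) = e·p* gives m = e·p*/(1−p*) = 0.458×0.26136/0.73864 = 0.16206.
New p* = m/(m+e) = 0.16206/(0.16206+0.83356) = 0.16277.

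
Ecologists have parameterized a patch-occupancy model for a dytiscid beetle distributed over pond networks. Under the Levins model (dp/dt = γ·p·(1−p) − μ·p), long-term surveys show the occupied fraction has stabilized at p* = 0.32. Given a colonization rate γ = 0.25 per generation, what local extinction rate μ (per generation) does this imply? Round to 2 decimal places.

At equilibrium γ(1−p*) = μ.
μ = 0.25 × (1 − 0.32) = 0.25 × 0.6800 = 0.1700.

0.17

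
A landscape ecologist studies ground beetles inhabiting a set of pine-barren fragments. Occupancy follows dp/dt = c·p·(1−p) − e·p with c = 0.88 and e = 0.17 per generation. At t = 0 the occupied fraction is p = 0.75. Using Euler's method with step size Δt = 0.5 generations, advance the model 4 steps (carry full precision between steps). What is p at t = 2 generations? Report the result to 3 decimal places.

Update rule: p ← p + [c·p·(1−p) − e·p]·Δt with Δt = 0.5.
  1  |  dp/dt·Δt = +0.018750  |  p_1 = 0.768750
  2  |  dp/dt·Δt = +0.012877  |  p_2 = 0.781627
  3  |  dp/dt·Δt = +0.008664  |  p_3 = 0.790290
  4  |  dp/dt·Δt = +0.005747  |  p_4 = 0.796038

0.796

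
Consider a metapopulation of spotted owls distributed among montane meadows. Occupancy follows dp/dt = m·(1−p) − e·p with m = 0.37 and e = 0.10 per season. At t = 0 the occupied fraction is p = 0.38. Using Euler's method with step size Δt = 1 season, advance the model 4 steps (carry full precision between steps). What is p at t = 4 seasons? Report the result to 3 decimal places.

0.755

Update rule: p ← p + [m·(1−p) − e·p]·Δt with Δt = 1.
t = 1: p = 0.38000 + (+0.19140) = 0.57140
t = 2: p = 0.57140 + (+0.10144) = 0.67284
t = 3: p = 0.67284 + (+0.05376) = 0.72661
t = 4: p = 0.72661 + (+0.02850) = 0.75510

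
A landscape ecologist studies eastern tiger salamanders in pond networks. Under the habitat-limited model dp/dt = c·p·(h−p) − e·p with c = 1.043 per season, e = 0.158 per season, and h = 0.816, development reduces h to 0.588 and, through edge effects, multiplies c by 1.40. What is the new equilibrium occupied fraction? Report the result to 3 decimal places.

Before: p* = h − e/c = 0.816 − 0.158/1.043 = 0.816 − 0.1515 = 0.6645.
After: c = 1.4602, e = 0.158, h = 0.588; p* = 0.588 − 0.158/1.4602 = 0.4798.

0.480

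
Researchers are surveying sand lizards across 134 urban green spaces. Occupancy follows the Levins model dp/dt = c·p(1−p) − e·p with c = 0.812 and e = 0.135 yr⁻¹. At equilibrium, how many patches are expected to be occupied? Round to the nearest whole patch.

p* = 1 − e/c = 1 − 0.135/0.812 = 0.8337.
Expected occupied patches = N × p* = 134 × 0.8337 = 111.72 ≈ 112.

112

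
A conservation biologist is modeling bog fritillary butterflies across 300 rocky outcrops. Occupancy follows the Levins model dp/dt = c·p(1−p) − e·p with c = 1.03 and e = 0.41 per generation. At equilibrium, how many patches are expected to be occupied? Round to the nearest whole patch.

p* = 1 − e/c = 1 − 0.41/1.03 = 0.6019.
Expected occupied patches = N × p* = 300 × 0.6019 = 180.58 ≈ 181.

181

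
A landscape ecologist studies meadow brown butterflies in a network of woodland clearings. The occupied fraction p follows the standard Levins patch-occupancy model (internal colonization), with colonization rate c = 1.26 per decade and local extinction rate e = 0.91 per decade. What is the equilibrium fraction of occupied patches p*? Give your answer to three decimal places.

At equilibrium, colonization balances extinction: c·p*·(1−p*) = e·p*.
So p* = 1 − e/c = 1 − 0.91/1.26 = 1 − 0.7222 = 0.2778.

0.278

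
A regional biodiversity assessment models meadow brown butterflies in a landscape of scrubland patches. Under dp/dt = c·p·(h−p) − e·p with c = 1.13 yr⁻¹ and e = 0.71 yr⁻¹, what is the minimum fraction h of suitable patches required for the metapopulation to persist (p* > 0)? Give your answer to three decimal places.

p* = h − e/c is positive only when h > e/c.
h_min = e/c = 0.71/1.13 = 0.6283.

0.628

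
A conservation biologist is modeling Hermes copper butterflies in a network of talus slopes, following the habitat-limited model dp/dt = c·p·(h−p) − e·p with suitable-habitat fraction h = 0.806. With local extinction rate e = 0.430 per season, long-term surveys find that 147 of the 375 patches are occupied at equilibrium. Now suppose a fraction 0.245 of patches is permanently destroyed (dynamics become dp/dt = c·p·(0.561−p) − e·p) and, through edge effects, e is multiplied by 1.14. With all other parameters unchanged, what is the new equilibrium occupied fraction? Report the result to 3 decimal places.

0.089

Observed p* = 147/375 = 0.39200.
Balance c(h−p*) = e gives c = e/(0.806 − 0.39200) = 0.430/0.41400 = 1.03865.
New p* = 0.561 − e/c = 0.561 − 0.49020/1.03865 = 0.08904.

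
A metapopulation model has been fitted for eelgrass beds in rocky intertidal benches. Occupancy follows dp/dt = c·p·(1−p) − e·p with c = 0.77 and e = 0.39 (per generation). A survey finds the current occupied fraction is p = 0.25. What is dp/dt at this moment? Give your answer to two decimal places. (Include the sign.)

Colonization term: c·p·(1−p) = 0.77×0.25×0.7500 = 0.14438.
Extinction term: e·p = 0.09750.
dp/dt = 0.14438 − 0.09750 = 0.04688.

0.05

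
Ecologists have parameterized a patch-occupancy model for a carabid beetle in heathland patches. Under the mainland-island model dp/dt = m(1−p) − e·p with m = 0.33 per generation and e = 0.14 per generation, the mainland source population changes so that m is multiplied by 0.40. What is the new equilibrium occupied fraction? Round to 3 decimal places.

Before: p* = 0.33/(0.33+0.14) = 0.7021.
After: m = 0.132, e = 0.14; p* = 0.132/0.2720 = 0.4853.

0.485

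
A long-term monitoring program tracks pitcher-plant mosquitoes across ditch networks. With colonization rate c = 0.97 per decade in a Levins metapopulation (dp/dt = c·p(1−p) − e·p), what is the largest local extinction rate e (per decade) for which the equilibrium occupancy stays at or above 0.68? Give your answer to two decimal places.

1 − e/c ≥ 0.68 ⇒ e ≤ c(1 − 0.68) = 0.97 × 0.3200.
e_max = 0.3104.

0.31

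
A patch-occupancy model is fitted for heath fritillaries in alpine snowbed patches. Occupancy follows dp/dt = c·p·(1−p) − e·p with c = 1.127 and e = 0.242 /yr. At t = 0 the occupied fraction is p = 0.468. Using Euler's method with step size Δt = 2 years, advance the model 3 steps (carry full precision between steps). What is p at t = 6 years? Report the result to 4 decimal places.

0.7957

Update rule: p ← p + [c·p·(1−p) − e·p]·Δt with Δt = 2.
  1  |  dp/dt·Δt = +0.334680  |  p_1 = 0.802680
  2  |  dp/dt·Δt = -0.031498  |  p_2 = 0.771182
  3  |  dp/dt·Δt = +0.024489  |  p_3 = 0.795671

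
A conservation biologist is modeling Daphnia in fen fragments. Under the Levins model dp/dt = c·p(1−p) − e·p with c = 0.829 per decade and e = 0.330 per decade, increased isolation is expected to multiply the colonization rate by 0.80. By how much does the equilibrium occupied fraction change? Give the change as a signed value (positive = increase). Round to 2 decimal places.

-0.10

Before: p* = 1 − 0.330/0.829 = 0.6019.
After the change, c = 0.6632, e = 0.33, so p* = 1 − 0.33/0.6632 = 0.5024.
Δp* = 0.5024 − 0.6019 = -0.0995.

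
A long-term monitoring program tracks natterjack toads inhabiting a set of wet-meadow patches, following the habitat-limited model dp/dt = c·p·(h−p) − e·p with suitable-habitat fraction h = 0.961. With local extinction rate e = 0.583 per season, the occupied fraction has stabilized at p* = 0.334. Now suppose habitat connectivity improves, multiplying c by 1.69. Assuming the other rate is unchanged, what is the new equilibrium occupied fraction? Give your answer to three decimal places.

Balance c(h−p*) = e gives c = e/(0.961 − 0.33400) = 0.583/0.62700 = 0.92982.
New p* = 0.961 − e/c = 0.961 − 0.58300/1.57140 = 0.58999.

0.590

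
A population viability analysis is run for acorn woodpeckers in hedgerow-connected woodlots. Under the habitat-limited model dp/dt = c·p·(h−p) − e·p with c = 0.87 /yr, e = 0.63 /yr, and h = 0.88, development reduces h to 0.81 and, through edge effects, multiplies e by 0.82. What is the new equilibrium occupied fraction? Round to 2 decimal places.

Before: p* = h − e/c = 0.88 − 0.63/0.87 = 0.88 − 0.7241 = 0.1559.
After: c = 0.87, e = 0.5166, h = 0.81; p* = 0.81 − 0.5166/0.87 = 0.2162.

0.22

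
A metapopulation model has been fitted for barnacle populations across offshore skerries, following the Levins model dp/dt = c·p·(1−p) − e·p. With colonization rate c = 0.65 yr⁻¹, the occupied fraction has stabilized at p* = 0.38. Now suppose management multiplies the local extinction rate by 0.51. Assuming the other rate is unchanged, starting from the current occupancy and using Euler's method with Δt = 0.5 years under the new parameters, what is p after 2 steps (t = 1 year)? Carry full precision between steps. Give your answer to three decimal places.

0.454

Balance c(1−p*) = e gives e = 0.65×(1 − 0.38000) = 0.40300.
Starting from p₀ = 0.38000; update p ← p + (dp/dt)·Δt with the new parameters.
p: 0.38000 → 0.41752  (Δp = +0.03752)
p: 0.41752 → 0.45365  (Δp = +0.03613)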